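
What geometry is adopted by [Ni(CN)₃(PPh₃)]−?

square planar

Ligand charges: each cyanide is −1; triphenylphosphine is neutral. With an overall charge of −1 the nickel centre must be in the +2 oxidation state.
Ni sits in group 10, so the d-electron count is 10 − 2 = 8.
With 4 monodentate ligands the coordination number is 4.
Cyanide and triphenylphosphine are strong-field ligands (high in the spectrochemical series).
A 3d d⁸ ion with strong-field ligands gains enough CFSE to favour square planar over tetrahedral.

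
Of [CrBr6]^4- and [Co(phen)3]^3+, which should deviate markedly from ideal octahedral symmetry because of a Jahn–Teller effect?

[CrBr6]^4-

[CrBr6]^4-: Summing ligand charges against the −4 overall charge gives an oxidation state of +2 for chromium. Chromium is a group-6 element; Cr(II) is therefore d⁴. Bromide is a weak-field ligand for a first-row metal, so the complex is high-spin. The t₂g³e_g¹ (high-spin) configuration has an unevenly filled e_g set; the Jahn–Teller theorem predicts a tetragonal distortion (typically axial elongation) to lift the degeneracy.
[Co(phen)3]^3+: Ligand charges: 1,10-phenanthroline is neutral. With an overall charge of +3 the cobalt centre must be in the +3 oxidation state. Group 9 minus oxidation state 3 gives a d⁶ configuration. Co(III) has an exceptionally large octahedral splitting and is low-spin with essentially every ligand except fluoride. The d⁶ configuration leaves the e_g set evenly filled (or empty) — no strong Jahn–Teller driving force.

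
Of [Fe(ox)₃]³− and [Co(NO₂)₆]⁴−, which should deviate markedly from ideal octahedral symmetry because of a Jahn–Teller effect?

[Co(NO₂)₆]⁴−

[Fe(ox)₃]³−: Ligand charges: each oxalate is −2. With an overall charge of −3 the iron centre must be in the +3 oxidation state. Group 8 minus oxidation state 3 gives a d⁵ configuration. Oxalate is a weak-field ligand for a first-row metal, so the complex is high-spin. The d⁵ configuration leaves the e_g set evenly filled (or empty) — no strong Jahn–Teller driving force.
[Co(NO₂)₆]⁴−: Summing ligand charges against the −4 overall charge gives an oxidation state of +2 for cobalt. Cobalt is a group-9 element; Co(II) is therefore d⁷. Nitro (N-bound nitrite) is a strong-field ligand (high in the spectrochemical series) for a first-row metal, so the complex is low-spin. The t₂g⁶e_g¹ (low-spin) configuration has an unevenly filled e_g set; the Jahn–Teller theorem predicts a tetragonal distortion (typically axial elongation) to lift the degeneracy.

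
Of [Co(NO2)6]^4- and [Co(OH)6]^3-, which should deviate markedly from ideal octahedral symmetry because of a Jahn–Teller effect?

[Co(NO2)6]^4-

[Co(NO2)6]^4-: Ligand charges: each nitro (N-bound nitrite) is −1. With an overall charge of −4 the cobalt centre must be in the +2 oxidation state. Cobalt is a group-9 element; Co(II) is therefore d⁷. Nitro (N-bound nitrite) is a strong-field ligand (high in the spectrochemical series) for a first-row metal, so the complex is low-spin. The t₂g⁶e_g¹ (low-spin) configuration has an unevenly filled e_g set; the Jahn–Teller theorem predicts a tetragonal distortion (typically axial elongation) to lift the degeneracy.
[Co(OH)6]^3-: Each hydroxide is −1; balancing the −3 overall charge requires Co(III). Cobalt is a group-9 element; Co(III) is therefore d⁶. Co(III) has an exceptionally large octahedral splitting and is low-spin with essentially every ligand except fluoride. The d⁶ configuration leaves the e_g set evenly filled (or empty) — no strong Jahn–Teller driving force.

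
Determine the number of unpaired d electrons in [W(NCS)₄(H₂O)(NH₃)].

Summing ligand charges against the 0 overall charge gives an oxidation state of +4 for tungsten.
Tungsten is a group-6 element; W(IV) is therefore d².
In an octahedral field the d² configuration is t₂g²e_g⁰ (only one arrangement possible), giving 2 unpaired electrons.

2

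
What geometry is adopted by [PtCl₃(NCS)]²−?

Ligand charges: each chloride is −1; each isothiocyanate is −1. With an overall charge of −2 the platinum centre must be in the +2 oxidation state.
Group 10 minus oxidation state 2 gives a d⁸ configuration.
Coordination number: 4.
A 5d d⁸ ion has a large crystal-field splitting; square planar leaves the high-energy d_{x²−y²} orbital empty and maximises CFSE.

square planar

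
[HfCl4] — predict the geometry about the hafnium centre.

Each chloride is −1; balancing the 0 overall charge requires Hf(IV).
Group 4 minus oxidation state 4 gives a d⁰ configuration.
Coordination number: 4.
A d⁰ ion has no crystal-field stabilisation preference between square planar and tetrahedral, so four ligands adopt the sterically favoured tetrahedral geometry.

tetrahedral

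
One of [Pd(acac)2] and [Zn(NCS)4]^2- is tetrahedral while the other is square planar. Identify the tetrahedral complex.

[Zn(NCS)4]^2-

For [Pd(acac)2]: Ligand charges: each acetylacetonate is −1. With an overall charge of 0 the palladium centre must be in the +2 oxidation state. Palladium is a group-10 element; Pd(II) is therefore d⁸. A 4d d⁸ ion has a large crystal-field splitting; square planar leaves the high-energy d_{x²−y²} orbital empty and maximises CFSE. → square planar.
For [Zn(NCS)4]^2-: Summing ligand charges against the −2 overall charge gives an oxidation state of +2 for zinc. Zn sits in group 12, so the d-electron count is 12 − 2 = 10. A d¹⁰ ion has no crystal-field stabilisation preference between square planar and tetrahedral, so four ligands adopt the sterically favoured tetrahedral geometry. → tetrahedral.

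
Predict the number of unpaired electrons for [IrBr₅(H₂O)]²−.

0 unpaired electrons

Each bromide is −1; water is neutral; balancing the −2 overall charge requires Ir(III).
Ir sits in group 9, so the d-electron count is 9 − 3 = 6.
The spin state decides the count: a 5d ion has a large Δₒ and is invariably low-spin.
An octahedral low-spin d⁶ ion is t₂g⁶e_g⁰, giving 0 unpaired electrons.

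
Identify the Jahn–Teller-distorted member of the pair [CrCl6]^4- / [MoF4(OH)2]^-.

[CrCl6]^4-

[CrCl6]^4-: Each chloride is −1; balancing the −4 overall charge requires Cr(II). Chromium is a group-6 element; Cr(II) is therefore d⁴. Chloride is a weak-field ligand for a first-row metal, so the complex is high-spin. The t₂g³e_g¹ (high-spin) configuration has an unevenly filled e_g set; the Jahn–Teller theorem predicts a tetragonal distortion (typically axial elongation) to lift the degeneracy.
[MoF4(OH)2]^-: Summing ligand charges against the −1 overall charge gives an oxidation state of +5 for molybdenum. Molybdenum is a group-6 element; Mo(V) is therefore d¹. The d¹ configuration leaves the e_g set evenly filled (or empty) — no strong Jahn–Teller driving force.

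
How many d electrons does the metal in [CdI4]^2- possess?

Each iodide is −1; balancing the −2 overall charge requires Cd(II).
Cd sits in group 12, so the d-electron count is 12 − 2 = 10.

d10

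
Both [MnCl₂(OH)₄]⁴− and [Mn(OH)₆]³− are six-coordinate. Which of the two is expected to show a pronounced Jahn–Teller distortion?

[MnCl₂(OH)₄]⁴−: Summing ligand charges against the −4 overall charge gives an oxidation state of +2 for manganese. Mn sits in group 7, so the d-electron count is 7 − 2 = 5. Chloride and hydroxide are weak-field ligands for a first-row metal, so the complex is high-spin. The d⁵ configuration leaves the e_g set evenly filled (or empty) — no strong Jahn–Teller driving force.
[Mn(OH)₆]³−: Ligand charges: each hydroxide is −1. With an overall charge of −3 the manganese centre must be in the +3 oxidation state. Mn sits in group 7, so the d-electron count is 7 − 3 = 4. Hydroxide is a weak-field ligand for a first-row metal, so the complex is high-spin. The t₂g³e_g¹ (high-spin) configuration has an unevenly filled e_g set; the Jahn–Teller theorem predicts a tetragonal distortion (typically axial elongation) to lift the degeneracy.

[Mn(OH)₆]³−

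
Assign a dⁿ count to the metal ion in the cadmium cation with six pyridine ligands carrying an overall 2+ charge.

d10

Summing ligand charges against the +2 overall charge gives an oxidation state of +2 for cadmium.
Cadmium is a group-12 element; Cd(II) is therefore d¹⁰.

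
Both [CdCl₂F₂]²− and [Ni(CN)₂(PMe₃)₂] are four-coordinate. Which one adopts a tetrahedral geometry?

For [CdCl₂F₂]²−: Each chloride is −1; each fluoride is −1; balancing the −2 overall charge requires Cd(II). Cadmium is a group-12 element; Cd(II) is therefore d¹⁰. A d¹⁰ ion has no crystal-field stabilisation preference between square planar and tetrahedral, so four ligands adopt the sterically favoured tetrahedral geometry. → tetrahedral.
For [Ni(CN)₂(PMe₃)₂]: Ligand charges: each cyanide is −1; trimethylphosphine is neutral. With an overall charge of 0 the nickel centre must be in the +2 oxidation state. Nickel is a group-10 element; Ni(II) is therefore d⁸. Cyanide and trimethylphosphine are strong-field ligands (high in the spectrochemical series). A 3d d⁸ ion with strong-field ligands gains enough CFSE to favour square planar over tetrahedral. → square planar.

[CdCl₂F₂]²−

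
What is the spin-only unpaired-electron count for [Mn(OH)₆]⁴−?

Summing ligand charges against the −4 overall charge gives an oxidation state of +2 for manganese.
Manganese is a group-7 element; Mn(II) is therefore d⁵.
The spin state decides the count: Hydroxide is a weak-field ligand for a first-row metal, so the complex is high-spin.
An octahedral high-spin d⁵ ion is t₂g³e_g², giving 5 unpaired electrons.

5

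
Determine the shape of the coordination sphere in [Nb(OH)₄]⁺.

tetrahedral

Ligand charges: each hydroxide is −1. With an overall charge of +1 the niobium centre must be in the +5 oxidation state.
Niobium is a group-5 element; Nb(V) is therefore d⁰.
Coordination number: 4.
A d⁰ ion has no crystal-field stabilisation preference between square planar and tetrahedral, so four ligands adopt the sterically favoured tetrahedral geometry.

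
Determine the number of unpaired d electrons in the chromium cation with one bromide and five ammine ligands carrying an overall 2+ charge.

3 unpaired electrons

Each bromide is −1; ammonia is neutral; balancing the +2 overall charge requires Cr(III).
Group 6 minus oxidation state 3 gives a d³ configuration.
In an octahedral field the d³ configuration is t₂g³e_g⁰ (only one arrangement possible), giving 3 unpaired electrons.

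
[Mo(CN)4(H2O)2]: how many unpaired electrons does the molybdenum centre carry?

Summing ligand charges against the 0 overall charge gives an oxidation state of +4 for molybdenum.
Mo sits in group 6, so the d-electron count is 6 − 4 = 2.
In an octahedral field the d² configuration is t₂g²e_g⁰ (only one arrangement possible), giving 2 unpaired electrons.

2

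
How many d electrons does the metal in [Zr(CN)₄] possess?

Each cyanide is −1; balancing the 0 overall charge requires Zr(IV).
Group 4 minus oxidation state 4 gives a d⁰ configuration.

d0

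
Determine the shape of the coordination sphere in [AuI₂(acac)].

square planar

Ligand charges: each iodide is −1; each acetylacetonate is −1. With an overall charge of 0 the gold centre must be in the +3 oxidation state.
Group 11 minus oxidation state 3 gives a d⁸ configuration.
Counting donor atoms: 2×iodide (monodentate) → 2 donors; 1×acetylacetonate (bidentate) → 2 donors. Coordination number = 4.
A 5d d⁸ ion has a large crystal-field splitting; square planar leaves the high-energy d_{x²−y²} orbital empty and maximises CFSE.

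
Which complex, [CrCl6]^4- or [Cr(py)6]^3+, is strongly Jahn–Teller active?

[CrCl6]^4-: Summing ligand charges against the −4 overall charge gives an oxidation state of +2 for chromium. Group 6 minus oxidation state 2 gives a d⁴ configuration. Chloride is a weak-field ligand for a first-row metal, so the complex is high-spin. The t₂g³e_g¹ (high-spin) configuration has an unevenly filled e_g set; the Jahn–Teller theorem predicts a tetragonal distortion (typically axial elongation) to lift the degeneracy.
[Cr(py)6]^3+: Pyridine is neutral; balancing the +3 overall charge requires Cr(III). Cr sits in group 6, so the d-electron count is 6 − 3 = 3. The d³ configuration leaves the e_g set evenly filled (or empty) — no strong Jahn–Teller driving force.

[CrCl6]^4-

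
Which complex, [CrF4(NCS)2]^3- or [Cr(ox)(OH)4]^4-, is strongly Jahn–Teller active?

[CrF4(NCS)2]^3-: Ligand charges: each fluoride is −1; each isothiocyanate is −1. With an overall charge of −3 the chromium centre must be in the +3 oxidation state. Group 6 minus oxidation state 3 gives a d³ configuration. The d³ configuration leaves the e_g set evenly filled (or empty) — no strong Jahn–Teller driving force.
[Cr(ox)(OH)4]^4-: Each oxalate is −2; each hydroxide is −1; balancing the −4 overall charge requires Cr(II). Chromium is a group-6 element; Cr(II) is therefore d⁴. Hydroxide and oxalate are weak-field ligands for a first-row metal, so the complex is high-spin. The t₂g³e_g¹ (high-spin) configuration has an unevenly filled e_g set; the Jahn–Teller theorem predicts a tetragonal distortion (typically axial elongation) to lift the degeneracy.

[Cr(ox)(OH)4]^4-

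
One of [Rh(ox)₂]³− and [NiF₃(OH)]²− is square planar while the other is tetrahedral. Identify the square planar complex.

[Rh(ox)₂]³−

For [Rh(ox)₂]³−: Summing ligand charges against the −3 overall charge gives an oxidation state of +1 for rhodium. Rhodium is a group-9 element; Rh(I) is therefore d⁸. A 4d d⁸ ion has a large crystal-field splitting; square planar leaves the high-energy d_{x²−y²} orbital empty and maximises CFSE. → square planar.
For [NiF₃(OH)]²−: Each fluoride is −1; each hydroxide is −1; balancing the −2 overall charge requires Ni(II). Group 10 minus oxidation state 2 gives a d⁸ configuration. Fluoride and hydroxide are weak-field ligands. With weak-field ligands the CFSE gain from square planar is small, so a 3d d⁸ ion takes the sterically preferred tetrahedral geometry. → tetrahedral.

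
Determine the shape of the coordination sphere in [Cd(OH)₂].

Each hydroxide is −1; balancing the 0 overall charge requires Cd(II).
Cd sits in group 12, so the d-electron count is 12 − 2 = 10.
With 2 monodentate ligands the coordination number is 2.
A d¹⁰ ion with only two ligands adopts a linear arrangement (sp hybridisation; no CFSE preference).

linear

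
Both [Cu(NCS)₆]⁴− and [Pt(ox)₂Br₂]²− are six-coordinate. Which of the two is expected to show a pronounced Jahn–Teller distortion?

[Cu(NCS)₆]⁴−: Each isothiocyanate is −1; balancing the −4 overall charge requires Cu(II). Group 11 minus oxidation state 2 gives a d⁹ configuration. The t₂g⁶e_g³ configuration has an unevenly filled e_g set; the Jahn–Teller theorem predicts a tetragonal distortion (typically axial elongation) to lift the degeneracy.
[Pt(ox)₂Br₂]²−: Summing ligand charges against the −2 overall charge gives an oxidation state of +4 for platinum. Group 10 minus oxidation state 4 gives a d⁶ configuration. A 5d ion has a large Δₒ and is invariably low-spin. The d⁶ configuration leaves the e_g set evenly filled (or empty) — no strong Jahn–Teller driving force.

[Cu(NCS)₆]⁴−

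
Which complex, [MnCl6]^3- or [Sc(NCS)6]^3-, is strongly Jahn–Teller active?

[MnCl6]^3-

[MnCl6]^3-: Each chloride is −1; balancing the −3 overall charge requires Mn(III). Mn sits in group 7, so the d-electron count is 7 − 3 = 4. Chloride is a weak-field ligand for a first-row metal, so the complex is high-spin. The t₂g³e_g¹ (high-spin) configuration has an unevenly filled e_g set; the Jahn–Teller theorem predicts a tetragonal distortion (typically axial elongation) to lift the degeneracy.
[Sc(NCS)6]^3-: Summing ligand charges against the −3 overall charge gives an oxidation state of +3 for scandium. Group 3 minus oxidation state 3 gives a d⁰ configuration. The d⁰ configuration leaves the e_g set evenly filled (or empty) — no strong Jahn–Teller driving force.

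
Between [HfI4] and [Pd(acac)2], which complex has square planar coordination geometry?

For [HfI4]: Summing ligand charges against the 0 overall charge gives an oxidation state of +4 for hafnium. Group 4 minus oxidation state 4 gives a d⁰ configuration. A d⁰ ion has no crystal-field stabilisation preference between square planar and tetrahedral, so four ligands adopt the sterically favoured tetrahedral geometry. → tetrahedral.
For [Pd(acac)2]: Ligand charges: each acetylacetonate is −1. With an overall charge of 0 the palladium centre must be in the +2 oxidation state. Group 10 minus oxidation state 2 gives a d⁸ configuration. A 4d d⁸ ion has a large crystal-field splitting; square planar leaves the high-energy d_{x²−y²} orbital empty and maximises CFSE. → square planar.

[Pd(acac)2]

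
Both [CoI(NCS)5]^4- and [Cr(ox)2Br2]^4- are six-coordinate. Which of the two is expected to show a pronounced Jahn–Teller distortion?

[CoI(NCS)5]^4-: Ligand charges: each iodide is −1; each isothiocyanate is −1. With an overall charge of −4 the cobalt centre must be in the +2 oxidation state. Cobalt is a group-9 element; Co(II) is therefore d⁷. Iodide and isothiocyanate are weak-field ligands for a first-row metal, so the complex is high-spin. The d⁷ configuration leaves the e_g set evenly filled (or empty) — no strong Jahn–Teller driving force.
[Cr(ox)2Br2]^4-: Summing ligand charges against the −4 overall charge gives an oxidation state of +2 for chromium. Chromium is a group-6 element; Cr(II) is therefore d⁴. Bromide and oxalate are weak-field ligands for a first-row metal, so the complex is high-spin. The t₂g³e_g¹ (high-spin) configuration has an unevenly filled e_g set; the Jahn–Teller theorem predicts a tetragonal distortion (typically axial elongation) to lift the degeneracy.

[Cr(ox)2Br2]^4-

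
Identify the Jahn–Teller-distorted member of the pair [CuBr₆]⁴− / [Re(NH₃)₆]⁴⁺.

[CuBr₆]⁴−: Ligand charges: each bromide is −1. With an overall charge of −4 the copper centre must be in the +2 oxidation state. Cu sits in group 11, so the d-electron count is 11 − 2 = 9. The t₂g⁶e_g³ configuration has an unevenly filled e_g set; the Jahn–Teller theorem predicts a tetragonal distortion (typically axial elongation) to lift the degeneracy.
[Re(NH₃)₆]⁴⁺: Summing ligand charges against the +4 overall charge gives an oxidation state of +4 for rhenium. Rhenium is a group-7 element; Re(IV) is therefore d³. The d³ configuration leaves the e_g set evenly filled (or empty) — no strong Jahn–Teller driving force.

[CuBr₆]⁴−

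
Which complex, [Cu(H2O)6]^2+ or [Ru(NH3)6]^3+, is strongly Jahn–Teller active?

[Cu(H2O)6]^2+

[Cu(H2O)6]^2+: Water is neutral; balancing the +2 overall charge requires Cu(II). Group 11 minus oxidation state 2 gives a d⁹ configuration. The t₂g⁶e_g³ configuration has an unevenly filled e_g set; the Jahn–Teller theorem predicts a tetragonal distortion (typically axial elongation) to lift the degeneracy.
[Ru(NH3)6]^3+: Summing ligand charges against the +3 overall charge gives an oxidation state of +3 for ruthenium. Group 8 minus oxidation state 3 gives a d⁵ configuration. A 4d ion has a large Δₒ and is invariably low-spin. The d⁵ configuration leaves the e_g set evenly filled (or empty) — no strong Jahn–Teller driving force.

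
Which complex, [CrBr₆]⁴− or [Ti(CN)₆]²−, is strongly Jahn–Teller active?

[CrBr₆]⁴−

[CrBr₆]⁴−: Each bromide is −1; balancing the −4 overall charge requires Cr(II). Group 6 minus oxidation state 2 gives a d⁴ configuration. Bromide is a weak-field ligand for a first-row metal, so the complex is high-spin. The t₂g³e_g¹ (high-spin) configuration has an unevenly filled e_g set; the Jahn–Teller theorem predicts a tetragonal distortion (typically axial elongation) to lift the degeneracy.
[Ti(CN)₆]²−: Summing ligand charges against the −2 overall charge gives an oxidation state of +4 for titanium. Ti sits in group 4, so the d-electron count is 4 − 4 = 0. The d⁰ configuration leaves the e_g set evenly filled (or empty) — no strong Jahn–Teller driving force.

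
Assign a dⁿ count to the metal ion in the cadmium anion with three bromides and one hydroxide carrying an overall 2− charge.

Summing ligand charges against the −2 overall charge gives an oxidation state of +2 for cadmium.
Group 12 minus oxidation state 2 gives a d¹⁰ configuration.

d¹⁰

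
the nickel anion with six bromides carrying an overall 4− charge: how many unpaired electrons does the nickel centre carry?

Summing ligand charges against the −4 overall charge gives an oxidation state of +2 for nickel.
Group 10 minus oxidation state 2 gives a d⁸ configuration.
In an octahedral field the d⁸ configuration is t₂g⁶e_g² (only one arrangement possible), giving 2 unpaired electrons.

2 unpaired electrons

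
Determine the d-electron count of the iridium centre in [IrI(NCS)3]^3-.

d8

Each iodide is −1; each isothiocyanate is −1; balancing the −3 overall charge requires Ir(I).
Group 9 minus oxidation state 1 gives a d⁸ configuration.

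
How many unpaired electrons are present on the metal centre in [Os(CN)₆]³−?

1

Ligand charges: each cyanide is −1. With an overall charge of −3 the osmium centre must be in the +3 oxidation state.
Os sits in group 8, so the d-electron count is 8 − 3 = 5.
The spin state decides the count: a 5d ion has a large Δₒ and is invariably low-spin.
An octahedral low-spin d⁵ ion is t₂g⁵e_g⁰, giving 1 unpaired electron.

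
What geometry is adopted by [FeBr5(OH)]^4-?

octahedral

Each bromide is −1; each hydroxide is −1; balancing the −4 overall charge requires Fe(II).
Group 8 minus oxidation state 2 gives a d⁶ configuration.
With 6 monodentate ligands the coordination number is 6.
Six donors around a single metal centre give an octahedral coordination sphere.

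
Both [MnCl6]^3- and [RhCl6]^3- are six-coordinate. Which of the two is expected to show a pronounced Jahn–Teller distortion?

[MnCl6]^3-: Summing ligand charges against the −3 overall charge gives an oxidation state of +3 for manganese. Manganese is a group-7 element; Mn(III) is therefore d⁴. Chloride is a weak-field ligand for a first-row metal, so the complex is high-spin. The t₂g³e_g¹ (high-spin) configuration has an unevenly filled e_g set; the Jahn–Teller theorem predicts a tetragonal distortion (typically axial elongation) to lift the degeneracy.
[RhCl6]^3-: Summing ligand charges against the −3 overall charge gives an oxidation state of +3 for rhodium. Rhodium is a group-9 element; Rh(III) is therefore d⁶. A 4d ion has a large Δₒ and is invariably low-spin. The d⁶ configuration leaves the e_g set evenly filled (or empty) — no strong Jahn–Teller driving force.

[MnCl6]^3-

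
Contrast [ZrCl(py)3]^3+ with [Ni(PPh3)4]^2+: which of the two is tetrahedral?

For [ZrCl(py)3]^3+: Each chloride is −1; pyridine is neutral; balancing the +3 overall charge requires Zr(IV). Group 4 minus oxidation state 4 gives a d⁰ configuration. A d⁰ ion has no crystal-field stabilisation preference between square planar and tetrahedral, so four ligands adopt the sterically favoured tetrahedral geometry. → tetrahedral.
For [Ni(PPh3)4]^2+: Ligand charges: triphenylphosphine is neutral. With an overall charge of +2 the nickel centre must be in the +2 oxidation state. Group 10 minus oxidation state 2 gives a d⁸ configuration. Triphenylphosphine is a strong-field ligand (high in the spectrochemical series). A 3d d⁸ ion with strong-field ligands gains enough CFSE to favour square planar over tetrahedral. → square planar.

[ZrCl(py)3]^3+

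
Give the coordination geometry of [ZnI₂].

Summing ligand charges against the 0 overall charge gives an oxidation state of +2 for zinc.
Group 12 minus oxidation state 2 gives a d¹⁰ configuration.
Coordination number: 2.
A d¹⁰ ion with only two ligands adopts a linear arrangement (sp hybridisation; no CFSE preference).

linear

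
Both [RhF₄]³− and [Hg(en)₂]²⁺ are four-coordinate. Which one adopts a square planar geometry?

For [RhF₄]³−: Summing ligand charges against the −3 overall charge gives an oxidation state of +1 for rhodium. Rhodium is a group-9 element; Rh(I) is therefore d⁸. A 4d d⁸ ion has a large crystal-field splitting; square planar leaves the high-energy d_{x²−y²} orbital empty and maximises CFSE. → square planar.
For [Hg(en)₂]²⁺: Summing ligand charges against the +2 overall charge gives an oxidation state of +2 for mercury. Hg sits in group 12, so the d-electron count is 12 − 2 = 10. A d¹⁰ ion has no crystal-field stabilisation preference between square planar and tetrahedral, so four ligands adopt the sterically favoured tetrahedral geometry. → tetrahedral.

[RhF₄]³−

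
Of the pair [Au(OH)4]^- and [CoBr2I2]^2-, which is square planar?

[Au(OH)4]^-

For [Au(OH)4]^-: Ligand charges: each hydroxide is −1. With an overall charge of −1 the gold centre must be in the +3 oxidation state. Au sits in group 11, so the d-electron count is 11 − 3 = 8. A 5d d⁸ ion has a large crystal-field splitting; square planar leaves the high-energy d_{x²−y²} orbital empty and maximises CFSE. → square planar.
For [CoBr2I2]^2-: Each bromide is −1; each iodide is −1; balancing the −2 overall charge requires Co(II). Group 9 minus oxidation state 2 gives a d⁷ configuration. For a high-spin 3d d⁷ ion with weak-field ligands the small Δₜ gives little square-planar CFSE advantage, so four ligands adopt the sterically favoured tetrahedral geometry. → tetrahedral.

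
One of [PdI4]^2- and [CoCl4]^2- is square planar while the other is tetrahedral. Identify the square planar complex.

[PdI4]^2-

For [PdI4]^2-: Ligand charges: each iodide is −1. With an overall charge of −2 the palladium centre must be in the +2 oxidation state. Group 10 minus oxidation state 2 gives a d⁸ configuration. A 4d d⁸ ion has a large crystal-field splitting; square planar leaves the high-energy d_{x²−y²} orbital empty and maximises CFSE. → square planar.
For [CoCl4]^2-: Ligand charges: each chloride is −1. With an overall charge of −2 the cobalt centre must be in the +2 oxidation state. Co sits in group 9, so the d-electron count is 9 − 2 = 7. For a high-spin 3d d⁷ ion with weak-field ligands the small Δₜ gives little square-planar CFSE advantage, so four ligands adopt the sterically favoured tetrahedral geometry. → tetrahedral.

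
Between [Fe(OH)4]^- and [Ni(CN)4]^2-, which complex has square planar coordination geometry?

[Ni(CN)4]^2-

For [Fe(OH)4]^-: Ligand charges: each hydroxide is −1. With an overall charge of −1 the iron centre must be in the +3 oxidation state. Group 8 minus oxidation state 3 gives a d⁵ configuration. A high-spin d⁵ ion has zero CFSE in either geometry, so four ligands adopt the sterically favoured tetrahedral geometry. → tetrahedral.
For [Ni(CN)4]^2-: Summing ligand charges against the −2 overall charge gives an oxidation state of +2 for nickel. Group 10 minus oxidation state 2 gives a d⁸ configuration. Cyanide is a strong-field ligand (high in the spectrochemical series). A 3d d⁸ ion with strong-field ligands gains enough CFSE to favour square planar over tetrahedral. → square planar.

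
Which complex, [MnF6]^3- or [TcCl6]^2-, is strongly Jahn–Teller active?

[MnF6]^3-

[MnF6]^3-: Summing ligand charges against the −3 overall charge gives an oxidation state of +3 for manganese. Mn sits in group 7, so the d-electron count is 7 − 3 = 4. Fluoride is a weak-field ligand for a first-row metal, so the complex is high-spin. The t₂g³e_g¹ (high-spin) configuration has an unevenly filled e_g set; the Jahn–Teller theorem predicts a tetragonal distortion (typically axial elongation) to lift the degeneracy.
[TcCl6]^2-: Summing ligand charges against the −2 overall charge gives an oxidation state of +4 for technetium. Group 7 minus oxidation state 4 gives a d³ configuration. The d³ configuration leaves the e_g set evenly filled (or empty) — no strong Jahn–Teller driving force.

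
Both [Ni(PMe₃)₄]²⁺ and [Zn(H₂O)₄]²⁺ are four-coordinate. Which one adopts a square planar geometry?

[Ni(PMe₃)₄]²⁺

For [Ni(PMe₃)₄]²⁺: Ligand charges: trimethylphosphine is neutral. With an overall charge of +2 the nickel centre must be in the +2 oxidation state. Group 10 minus oxidation state 2 gives a d⁸ configuration. Trimethylphosphine is a strong-field ligand (high in the spectrochemical series). A 3d d⁸ ion with strong-field ligands gains enough CFSE to favour square planar over tetrahedral. → square planar.
For [Zn(H₂O)₄]²⁺: Ligand charges: water is neutral. With an overall charge of +2 the zinc centre must be in the +2 oxidation state. Zn sits in group 12, so the d-electron count is 12 − 2 = 10. A d¹⁰ ion has no crystal-field stabilisation preference between square planar and tetrahedral, so four ligands adopt the sterically favoured tetrahedral geometry. → tetrahedral.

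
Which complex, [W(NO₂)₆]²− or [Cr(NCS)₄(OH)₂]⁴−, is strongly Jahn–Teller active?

[Cr(NCS)₄(OH)₂]⁴−

[W(NO₂)₆]²−: Ligand charges: each nitro (N-bound nitrite) is −1. With an overall charge of −2 the tungsten centre must be in the +4 oxidation state. W sits in group 6, so the d-electron count is 6 − 4 = 2. The d² configuration leaves the e_g set evenly filled (or empty) — no strong Jahn–Teller driving force.
[Cr(NCS)₄(OH)₂]⁴−: Summing ligand charges against the −4 overall charge gives an oxidation state of +2 for chromium. Group 6 minus oxidation state 2 gives a d⁴ configuration. Hydroxide and isothiocyanate are weak-field ligands for a first-row metal, so the complex is high-spin. The t₂g³e_g¹ (high-spin) configuration has an unevenly filled e_g set; the Jahn–Teller theorem predicts a tetragonal distortion (typically axial elongation) to lift the degeneracy.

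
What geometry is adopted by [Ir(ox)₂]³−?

Summing ligand charges against the −3 overall charge gives an oxidation state of +1 for iridium.
Iridium is a group-9 element; Ir(I) is therefore d⁸.
Counting donor atoms: 2×oxalate (bidentate) → 4 donors. Coordination number = 4.
A 5d d⁸ ion has a large crystal-field splitting; square planar leaves the high-energy d_{x²−y²} orbital empty and maximises CFSE.

square planar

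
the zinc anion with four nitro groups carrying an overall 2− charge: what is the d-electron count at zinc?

Ligand charges: each nitro (N-bound nitrite) is −1. With an overall charge of −2 the zinc centre must be in the +2 oxidation state.
Group 12 minus oxidation state 2 gives a d¹⁰ configuration.

d¹⁰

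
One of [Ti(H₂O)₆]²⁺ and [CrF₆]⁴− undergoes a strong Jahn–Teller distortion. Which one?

[Ti(H₂O)₆]²⁺: Summing ligand charges against the +2 overall charge gives an oxidation state of +2 for titanium. Group 4 minus oxidation state 2 gives a d² configuration. The d² configuration leaves the e_g set evenly filled (or empty) — no strong Jahn–Teller driving force.
[CrF₆]⁴−: Each fluoride is −1; balancing the −4 overall charge requires Cr(II). Chromium is a group-6 element; Cr(II) is therefore d⁴. Fluoride is a weak-field ligand for a first-row metal, so the complex is high-spin. The t₂g³e_g¹ (high-spin) configuration has an unevenly filled e_g set; the Jahn–Teller theorem predicts a tetragonal distortion (typically axial elongation) to lift the degeneracy.

[CrF₆]⁴−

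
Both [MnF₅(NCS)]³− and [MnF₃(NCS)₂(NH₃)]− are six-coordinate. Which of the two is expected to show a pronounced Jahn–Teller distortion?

[MnF₅(NCS)]³−: Ligand charges: each fluoride is −1; each isothiocyanate is −1. With an overall charge of −3 the manganese centre must be in the +3 oxidation state. Group 7 minus oxidation state 3 gives a d⁴ configuration. Fluoride and isothiocyanate are weak-field ligands for a first-row metal, so the complex is high-spin. The t₂g³e_g¹ (high-spin) configuration has an unevenly filled e_g set; the Jahn–Teller theorem predicts a tetragonal distortion (typically axial elongation) to lift the degeneracy.
[MnF₃(NCS)₂(NH₃)]−: Each fluoride is −1; each isothiocyanate is −1; ammonia is neutral; balancing the −1 overall charge requires Mn(IV). Manganese is a group-7 element; Mn(IV) is therefore d³. The d³ configuration leaves the e_g set evenly filled (or empty) — no strong Jahn–Teller driving force.

[MnF₅(NCS)]³−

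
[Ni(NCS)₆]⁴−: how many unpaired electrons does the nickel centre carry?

2

Each isothiocyanate is −1; balancing the −4 overall charge requires Ni(II).
Group 10 minus oxidation state 2 gives a d⁸ configuration.
In an octahedral field the d⁸ configuration is t₂g⁶e_g² (only one arrangement possible), giving 2 unpaired electrons.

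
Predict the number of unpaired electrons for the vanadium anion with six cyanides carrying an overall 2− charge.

Ligand charges: each cyanide is −1. With an overall charge of −2 the vanadium centre must be in the +4 oxidation state.
Group 5 minus oxidation state 4 gives a d¹ configuration.
In an octahedral field the d¹ configuration is t₂g¹e_g⁰ (only one arrangement possible), giving 1 unpaired electron.

1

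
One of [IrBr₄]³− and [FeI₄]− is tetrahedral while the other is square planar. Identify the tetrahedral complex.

For [IrBr₄]³−: Each bromide is −1; balancing the −3 overall charge requires Ir(I). Group 9 minus oxidation state 1 gives a d⁸ configuration. A 5d d⁸ ion has a large crystal-field splitting; square planar leaves the high-energy d_{x²−y²} orbital empty and maximises CFSE. → square planar.
For [FeI₄]−: Summing ligand charges against the −1 overall charge gives an oxidation state of +3 for iron. Group 8 minus oxidation state 3 gives a d⁵ configuration. A high-spin d⁵ ion has zero CFSE in either geometry, so four ligands adopt the sterically favoured tetrahedral geometry. → tetrahedral.

[FeI₄]−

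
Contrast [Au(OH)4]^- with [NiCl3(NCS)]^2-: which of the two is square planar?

For [Au(OH)4]^-: Summing ligand charges against the −1 overall charge gives an oxidation state of +3 for gold. Gold is a group-11 element; Au(III) is therefore d⁸. A 5d d⁸ ion has a large crystal-field splitting; square planar leaves the high-energy d_{x²−y²} orbital empty and maximises CFSE. → square planar.
For [NiCl3(NCS)]^2-: Summing ligand charges against the −2 overall charge gives an oxidation state of +2 for nickel. Ni sits in group 10, so the d-electron count is 10 − 2 = 8. Chloride and isothiocyanate are weak-field ligands. With weak-field ligands the CFSE gain from square planar is small, so a 3d d⁸ ion takes the sterically preferred tetrahedral geometry. → tetrahedral.

[Au(OH)4]^-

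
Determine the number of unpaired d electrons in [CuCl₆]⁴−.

1 unpaired electron

Summing ligand charges against the −4 overall charge gives an oxidation state of +2 for copper.
Copper is a group-11 element; Cu(II) is therefore d⁹.
In an octahedral field the d⁹ configuration is t₂g⁶e_g³ (only one arrangement possible), giving 1 unpaired electron.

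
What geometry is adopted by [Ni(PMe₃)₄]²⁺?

Ligand charges: trimethylphosphine is neutral. With an overall charge of +2 the nickel centre must be in the +2 oxidation state.
Group 10 minus oxidation state 2 gives a d⁸ configuration.
With 4 monodentate ligands the coordination number is 4.
Trimethylphosphine is a strong-field ligand (high in the spectrochemical series).
A 3d d⁸ ion with strong-field ligands gains enough CFSE to favour square planar over tetrahedral.

square planar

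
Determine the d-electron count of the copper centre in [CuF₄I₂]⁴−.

d9

Summing ligand charges against the −4 overall charge gives an oxidation state of +2 for copper.
Cu sits in group 11, so the d-electron count is 11 − 2 = 9.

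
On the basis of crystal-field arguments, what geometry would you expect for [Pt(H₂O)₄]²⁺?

square planar

Water is neutral; balancing the +2 overall charge requires Pt(II).
Platinum is a group-10 element; Pt(II) is therefore d⁸.
Coordination number: 4.
A 5d d⁸ ion has a large crystal-field splitting; square planar leaves the high-energy d_{x²−y²} orbital empty and maximises CFSE.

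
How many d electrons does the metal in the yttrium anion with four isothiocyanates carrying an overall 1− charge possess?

Each isothiocyanate is −1; balancing the −1 overall charge requires Y(III).
Yttrium is a group-3 element; Y(III) is therefore d⁰.

d0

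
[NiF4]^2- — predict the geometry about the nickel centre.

Ligand charges: each fluoride is −1. With an overall charge of −2 the nickel centre must be in the +2 oxidation state.
Group 10 minus oxidation state 2 gives a d⁸ configuration.
With 4 monodentate ligands the coordination number is 4.
Fluoride is a weak-field ligand.
With weak-field ligands the CFSE gain from square planar is small, so a 3d d⁸ ion takes the sterically preferred tetrahedral geometry.

tetrahedral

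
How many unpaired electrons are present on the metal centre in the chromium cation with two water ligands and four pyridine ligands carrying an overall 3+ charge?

3

Summing ligand charges against the +3 overall charge gives an oxidation state of +3 for chromium.
Cr sits in group 6, so the d-electron count is 6 − 3 = 3.
In an octahedral field the d³ configuration is t₂g³e_g⁰ (only one arrangement possible), giving 3 unpaired electrons.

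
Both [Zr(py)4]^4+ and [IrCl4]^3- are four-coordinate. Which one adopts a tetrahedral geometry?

[Zr(py)4]^4+

For [Zr(py)4]^4+: Summing ligand charges against the +4 overall charge gives an oxidation state of +4 for zirconium. Group 4 minus oxidation state 4 gives a d⁰ configuration. A d⁰ ion has no crystal-field stabilisation preference between square planar and tetrahedral, so four ligands adopt the sterically favoured tetrahedral geometry. → tetrahedral.
For [IrCl4]^3-: Ligand charges: each chloride is −1. With an overall charge of −3 the iridium centre must be in the +1 oxidation state. Iridium is a group-9 element; Ir(I) is therefore d⁸. A 5d d⁸ ion has a large crystal-field splitting; square planar leaves the high-energy d_{x²−y²} orbital empty and maximises CFSE. → square planar.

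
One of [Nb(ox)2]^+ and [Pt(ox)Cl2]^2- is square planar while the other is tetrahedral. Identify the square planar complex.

[Pt(ox)Cl2]^2-

For [Nb(ox)2]^+: Ligand charges: each oxalate is −2. With an overall charge of +1 the niobium centre must be in the +5 oxidation state. Group 5 minus oxidation state 5 gives a d⁰ configuration. A d⁰ ion has no crystal-field stabilisation preference between square planar and tetrahedral, so four ligands adopt the sterically favoured tetrahedral geometry. → tetrahedral.
For [Pt(ox)Cl2]^2-: Each oxalate is −2; each chloride is −1; balancing the −2 overall charge requires Pt(II). Group 10 minus oxidation state 2 gives a d⁸ configuration. A 5d d⁸ ion has a large crystal-field splitting; square planar leaves the high-energy d_{x²−y²} orbital empty and maximises CFSE. → square planar.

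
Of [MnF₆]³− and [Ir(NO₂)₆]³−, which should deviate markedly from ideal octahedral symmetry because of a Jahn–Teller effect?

[MnF₆]³−

[MnF₆]³−: Each fluoride is −1; balancing the −3 overall charge requires Mn(III). Manganese is a group-7 element; Mn(III) is therefore d⁴. Fluoride is a weak-field ligand for a first-row metal, so the complex is high-spin. The t₂g³e_g¹ (high-spin) configuration has an unevenly filled e_g set; the Jahn–Teller theorem predicts a tetragonal distortion (typically axial elongation) to lift the degeneracy.
[Ir(NO₂)₆]³−: Ligand charges: each nitro (N-bound nitrite) is −1. With an overall charge of −3 the iridium centre must be in the +3 oxidation state. Iridium is a group-9 element; Ir(III) is therefore d⁶. A 5d ion has a large Δₒ and is invariably low-spin. The d⁶ configuration leaves the e_g set evenly filled (or empty) — no strong Jahn–Teller driving force.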